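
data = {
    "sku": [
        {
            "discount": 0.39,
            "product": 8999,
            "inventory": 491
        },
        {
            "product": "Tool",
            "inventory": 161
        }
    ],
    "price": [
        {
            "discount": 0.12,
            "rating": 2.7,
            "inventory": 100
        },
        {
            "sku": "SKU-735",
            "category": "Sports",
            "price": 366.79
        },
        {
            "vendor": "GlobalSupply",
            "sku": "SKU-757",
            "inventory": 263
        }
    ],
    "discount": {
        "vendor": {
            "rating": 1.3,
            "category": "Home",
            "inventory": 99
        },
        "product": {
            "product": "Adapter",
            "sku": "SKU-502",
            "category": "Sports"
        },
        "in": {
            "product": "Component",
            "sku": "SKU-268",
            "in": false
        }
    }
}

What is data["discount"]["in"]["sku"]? "SKU-268"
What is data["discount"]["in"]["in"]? False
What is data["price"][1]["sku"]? "SKU-735"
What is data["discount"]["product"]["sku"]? "SKU-502"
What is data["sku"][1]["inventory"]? 161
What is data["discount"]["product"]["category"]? "Sports"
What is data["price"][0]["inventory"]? 100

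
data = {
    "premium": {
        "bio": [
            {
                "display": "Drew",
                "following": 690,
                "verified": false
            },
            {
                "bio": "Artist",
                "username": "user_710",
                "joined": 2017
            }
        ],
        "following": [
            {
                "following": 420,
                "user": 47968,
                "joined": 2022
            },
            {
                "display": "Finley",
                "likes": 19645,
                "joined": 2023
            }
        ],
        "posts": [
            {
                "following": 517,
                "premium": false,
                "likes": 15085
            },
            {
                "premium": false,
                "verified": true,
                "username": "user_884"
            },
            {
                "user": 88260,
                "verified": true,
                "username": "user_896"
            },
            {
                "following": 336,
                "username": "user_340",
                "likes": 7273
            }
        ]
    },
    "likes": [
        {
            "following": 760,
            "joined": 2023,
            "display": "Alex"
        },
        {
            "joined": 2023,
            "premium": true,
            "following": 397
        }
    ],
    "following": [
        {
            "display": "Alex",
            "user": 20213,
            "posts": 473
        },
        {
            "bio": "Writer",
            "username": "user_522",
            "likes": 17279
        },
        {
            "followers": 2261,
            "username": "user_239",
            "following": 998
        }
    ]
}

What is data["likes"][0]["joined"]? 2023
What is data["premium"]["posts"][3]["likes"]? 7273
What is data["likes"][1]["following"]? 397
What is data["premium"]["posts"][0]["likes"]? 15085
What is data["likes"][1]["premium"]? True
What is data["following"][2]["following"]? 998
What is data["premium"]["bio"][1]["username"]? "user_710"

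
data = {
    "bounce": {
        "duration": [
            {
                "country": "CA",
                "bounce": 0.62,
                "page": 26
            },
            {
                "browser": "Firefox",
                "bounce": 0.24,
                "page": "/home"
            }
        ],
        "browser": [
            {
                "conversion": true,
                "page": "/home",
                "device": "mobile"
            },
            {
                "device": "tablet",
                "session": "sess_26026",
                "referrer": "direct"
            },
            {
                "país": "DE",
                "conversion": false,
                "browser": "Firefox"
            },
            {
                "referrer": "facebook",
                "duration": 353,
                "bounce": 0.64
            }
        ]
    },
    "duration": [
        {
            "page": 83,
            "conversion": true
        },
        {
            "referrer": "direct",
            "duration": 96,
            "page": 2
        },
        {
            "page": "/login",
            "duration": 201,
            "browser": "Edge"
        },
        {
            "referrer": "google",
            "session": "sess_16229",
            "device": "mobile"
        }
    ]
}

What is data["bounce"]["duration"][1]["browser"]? "Firefox"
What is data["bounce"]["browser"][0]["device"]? "mobile"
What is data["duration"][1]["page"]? 2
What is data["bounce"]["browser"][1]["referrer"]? "direct"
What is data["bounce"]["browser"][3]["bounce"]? 0.64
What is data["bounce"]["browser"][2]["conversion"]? False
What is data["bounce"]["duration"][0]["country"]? "CA"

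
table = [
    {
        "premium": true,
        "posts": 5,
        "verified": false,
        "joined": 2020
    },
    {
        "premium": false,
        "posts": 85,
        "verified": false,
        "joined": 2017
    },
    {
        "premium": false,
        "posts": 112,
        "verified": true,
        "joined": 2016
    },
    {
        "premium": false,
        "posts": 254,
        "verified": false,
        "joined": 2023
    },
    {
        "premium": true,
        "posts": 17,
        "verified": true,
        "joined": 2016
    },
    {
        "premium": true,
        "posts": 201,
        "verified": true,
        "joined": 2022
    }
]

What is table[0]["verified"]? False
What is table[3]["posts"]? 254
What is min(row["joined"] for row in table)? 2016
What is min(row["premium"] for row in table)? False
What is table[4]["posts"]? 17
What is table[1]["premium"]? False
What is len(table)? 6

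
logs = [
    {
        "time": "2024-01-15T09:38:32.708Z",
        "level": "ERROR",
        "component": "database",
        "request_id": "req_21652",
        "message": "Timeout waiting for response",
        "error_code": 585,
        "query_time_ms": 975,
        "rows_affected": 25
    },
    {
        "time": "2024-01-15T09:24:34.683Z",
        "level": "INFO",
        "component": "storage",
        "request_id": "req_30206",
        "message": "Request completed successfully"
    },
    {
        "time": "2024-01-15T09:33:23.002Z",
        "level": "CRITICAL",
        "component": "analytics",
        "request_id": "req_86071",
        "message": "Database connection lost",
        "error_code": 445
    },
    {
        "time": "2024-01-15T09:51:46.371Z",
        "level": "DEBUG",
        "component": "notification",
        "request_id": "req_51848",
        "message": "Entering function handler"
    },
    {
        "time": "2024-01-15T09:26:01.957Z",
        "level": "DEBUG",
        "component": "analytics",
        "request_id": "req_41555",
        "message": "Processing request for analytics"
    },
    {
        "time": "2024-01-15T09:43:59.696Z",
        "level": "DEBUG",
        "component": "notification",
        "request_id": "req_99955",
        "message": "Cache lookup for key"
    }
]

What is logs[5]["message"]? "Cache lookup for key"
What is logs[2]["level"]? "CRITICAL"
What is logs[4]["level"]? "DEBUG"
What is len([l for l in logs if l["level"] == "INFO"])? 1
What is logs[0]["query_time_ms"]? 975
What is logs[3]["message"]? "Entering function handler"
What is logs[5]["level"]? "DEBUG"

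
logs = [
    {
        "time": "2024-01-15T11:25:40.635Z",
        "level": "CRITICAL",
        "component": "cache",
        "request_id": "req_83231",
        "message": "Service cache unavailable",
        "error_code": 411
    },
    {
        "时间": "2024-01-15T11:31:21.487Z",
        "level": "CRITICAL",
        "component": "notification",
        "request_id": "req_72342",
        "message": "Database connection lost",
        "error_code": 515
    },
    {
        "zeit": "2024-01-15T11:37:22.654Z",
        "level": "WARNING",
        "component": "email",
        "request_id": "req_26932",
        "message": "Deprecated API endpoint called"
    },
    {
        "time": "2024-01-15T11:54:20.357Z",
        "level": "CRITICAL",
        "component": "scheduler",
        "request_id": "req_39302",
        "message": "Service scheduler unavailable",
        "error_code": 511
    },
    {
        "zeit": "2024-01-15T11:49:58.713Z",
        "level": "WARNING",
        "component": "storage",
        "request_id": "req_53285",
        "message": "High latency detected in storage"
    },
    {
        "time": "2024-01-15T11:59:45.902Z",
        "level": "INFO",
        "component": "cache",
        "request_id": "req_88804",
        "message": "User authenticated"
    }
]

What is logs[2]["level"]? "WARNING"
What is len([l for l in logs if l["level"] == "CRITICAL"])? 3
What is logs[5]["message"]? "User authenticated"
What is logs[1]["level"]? "CRITICAL"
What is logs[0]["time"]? "2024-01-15T11:25:40.635Z"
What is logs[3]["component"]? "scheduler"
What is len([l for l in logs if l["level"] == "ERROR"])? 0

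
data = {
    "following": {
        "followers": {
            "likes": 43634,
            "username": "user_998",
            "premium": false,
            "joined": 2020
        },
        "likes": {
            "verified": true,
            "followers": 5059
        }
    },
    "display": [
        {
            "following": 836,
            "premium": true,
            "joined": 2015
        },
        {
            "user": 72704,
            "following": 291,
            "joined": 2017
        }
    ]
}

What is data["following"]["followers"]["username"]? "user_998"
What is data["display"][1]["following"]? 291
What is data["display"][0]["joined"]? 2015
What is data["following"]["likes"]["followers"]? 5059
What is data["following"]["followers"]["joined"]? 2020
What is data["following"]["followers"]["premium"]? False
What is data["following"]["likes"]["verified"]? True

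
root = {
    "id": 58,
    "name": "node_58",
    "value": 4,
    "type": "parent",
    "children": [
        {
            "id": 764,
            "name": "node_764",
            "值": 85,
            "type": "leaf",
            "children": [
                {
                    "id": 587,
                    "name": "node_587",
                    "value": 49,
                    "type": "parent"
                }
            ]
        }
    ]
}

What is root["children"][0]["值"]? 85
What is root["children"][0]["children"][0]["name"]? "node_587"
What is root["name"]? "node_58"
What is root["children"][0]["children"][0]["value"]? 49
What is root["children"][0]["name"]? "node_764"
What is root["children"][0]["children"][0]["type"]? "parent"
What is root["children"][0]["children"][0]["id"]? 587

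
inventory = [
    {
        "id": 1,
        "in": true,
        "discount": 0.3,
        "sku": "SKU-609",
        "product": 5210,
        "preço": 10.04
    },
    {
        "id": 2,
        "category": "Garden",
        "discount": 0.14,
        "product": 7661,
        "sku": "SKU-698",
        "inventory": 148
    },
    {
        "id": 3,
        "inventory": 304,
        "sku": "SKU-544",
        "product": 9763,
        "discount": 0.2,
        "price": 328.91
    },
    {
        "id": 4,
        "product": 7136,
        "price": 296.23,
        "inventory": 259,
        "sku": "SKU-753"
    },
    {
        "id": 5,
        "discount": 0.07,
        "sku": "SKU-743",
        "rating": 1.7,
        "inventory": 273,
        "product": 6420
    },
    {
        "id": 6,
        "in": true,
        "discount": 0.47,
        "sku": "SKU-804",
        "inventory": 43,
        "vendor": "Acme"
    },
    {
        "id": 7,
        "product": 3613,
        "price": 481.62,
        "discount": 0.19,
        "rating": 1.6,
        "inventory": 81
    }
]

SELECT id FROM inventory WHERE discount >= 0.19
[1, 3, 6, 7]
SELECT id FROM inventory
[1, 2, 3, 4, 5, 6, 7]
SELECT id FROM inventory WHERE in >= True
[1, 6]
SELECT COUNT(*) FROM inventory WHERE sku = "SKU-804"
1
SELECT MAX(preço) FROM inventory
10.04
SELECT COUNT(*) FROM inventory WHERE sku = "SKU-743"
1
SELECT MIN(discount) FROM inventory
0.07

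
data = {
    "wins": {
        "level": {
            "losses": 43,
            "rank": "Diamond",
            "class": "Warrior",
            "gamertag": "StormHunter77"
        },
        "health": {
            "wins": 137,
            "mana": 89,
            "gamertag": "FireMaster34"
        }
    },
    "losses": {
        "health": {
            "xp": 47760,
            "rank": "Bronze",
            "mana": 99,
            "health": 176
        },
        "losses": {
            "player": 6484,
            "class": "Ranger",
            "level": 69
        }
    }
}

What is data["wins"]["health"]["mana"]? 89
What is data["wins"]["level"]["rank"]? "Diamond"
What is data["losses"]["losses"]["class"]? "Ranger"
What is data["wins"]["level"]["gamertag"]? "StormHunter77"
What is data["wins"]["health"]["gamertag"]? "FireMaster34"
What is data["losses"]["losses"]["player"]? 6484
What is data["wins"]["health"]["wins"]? 137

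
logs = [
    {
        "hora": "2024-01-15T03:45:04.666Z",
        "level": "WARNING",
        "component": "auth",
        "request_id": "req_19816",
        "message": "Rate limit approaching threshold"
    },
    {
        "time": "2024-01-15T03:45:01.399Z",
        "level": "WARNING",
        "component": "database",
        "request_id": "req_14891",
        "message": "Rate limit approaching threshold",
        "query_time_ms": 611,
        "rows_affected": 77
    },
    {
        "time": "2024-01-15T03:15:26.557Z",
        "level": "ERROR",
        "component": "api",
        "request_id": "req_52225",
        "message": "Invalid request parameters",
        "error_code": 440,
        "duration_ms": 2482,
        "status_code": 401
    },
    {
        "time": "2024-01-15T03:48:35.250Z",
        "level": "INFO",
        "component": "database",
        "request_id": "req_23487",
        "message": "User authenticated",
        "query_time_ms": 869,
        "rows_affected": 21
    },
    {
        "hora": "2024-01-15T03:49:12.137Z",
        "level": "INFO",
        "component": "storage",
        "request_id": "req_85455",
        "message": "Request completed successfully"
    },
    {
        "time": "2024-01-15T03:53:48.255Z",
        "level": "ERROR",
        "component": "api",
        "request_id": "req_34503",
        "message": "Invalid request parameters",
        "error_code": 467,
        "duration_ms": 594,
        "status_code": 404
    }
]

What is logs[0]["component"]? "auth"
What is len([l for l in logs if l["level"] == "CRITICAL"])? 0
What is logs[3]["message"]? "User authenticated"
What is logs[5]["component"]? "api"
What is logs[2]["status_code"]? 401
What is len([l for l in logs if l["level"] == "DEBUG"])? 0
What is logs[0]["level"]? "WARNING"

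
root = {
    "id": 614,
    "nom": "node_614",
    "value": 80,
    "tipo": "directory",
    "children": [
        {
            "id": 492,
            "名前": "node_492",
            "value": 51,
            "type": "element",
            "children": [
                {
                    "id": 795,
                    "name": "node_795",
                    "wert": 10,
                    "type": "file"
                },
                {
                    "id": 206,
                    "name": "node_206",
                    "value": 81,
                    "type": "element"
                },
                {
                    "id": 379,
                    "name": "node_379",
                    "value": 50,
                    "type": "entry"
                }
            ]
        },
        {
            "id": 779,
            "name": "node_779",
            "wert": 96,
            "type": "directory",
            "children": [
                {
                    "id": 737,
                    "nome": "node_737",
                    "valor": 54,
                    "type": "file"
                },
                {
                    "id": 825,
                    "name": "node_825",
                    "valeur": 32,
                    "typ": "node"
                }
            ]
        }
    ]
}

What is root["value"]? 80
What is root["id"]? 614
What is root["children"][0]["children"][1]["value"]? 81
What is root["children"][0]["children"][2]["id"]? 379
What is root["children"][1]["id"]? 779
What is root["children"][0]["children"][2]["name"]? "node_379"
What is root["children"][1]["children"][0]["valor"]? 54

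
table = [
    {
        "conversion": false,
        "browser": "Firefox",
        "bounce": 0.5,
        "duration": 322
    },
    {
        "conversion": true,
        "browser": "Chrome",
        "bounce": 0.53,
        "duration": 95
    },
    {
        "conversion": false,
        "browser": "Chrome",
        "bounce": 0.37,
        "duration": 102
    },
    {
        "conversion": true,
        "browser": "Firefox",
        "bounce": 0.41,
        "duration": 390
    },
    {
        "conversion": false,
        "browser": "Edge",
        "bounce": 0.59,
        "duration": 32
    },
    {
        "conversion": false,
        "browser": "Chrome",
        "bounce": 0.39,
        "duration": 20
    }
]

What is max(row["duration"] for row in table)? 390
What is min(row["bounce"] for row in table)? 0.37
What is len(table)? 6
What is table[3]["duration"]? 390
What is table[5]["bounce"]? 0.39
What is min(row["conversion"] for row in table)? False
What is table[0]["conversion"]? False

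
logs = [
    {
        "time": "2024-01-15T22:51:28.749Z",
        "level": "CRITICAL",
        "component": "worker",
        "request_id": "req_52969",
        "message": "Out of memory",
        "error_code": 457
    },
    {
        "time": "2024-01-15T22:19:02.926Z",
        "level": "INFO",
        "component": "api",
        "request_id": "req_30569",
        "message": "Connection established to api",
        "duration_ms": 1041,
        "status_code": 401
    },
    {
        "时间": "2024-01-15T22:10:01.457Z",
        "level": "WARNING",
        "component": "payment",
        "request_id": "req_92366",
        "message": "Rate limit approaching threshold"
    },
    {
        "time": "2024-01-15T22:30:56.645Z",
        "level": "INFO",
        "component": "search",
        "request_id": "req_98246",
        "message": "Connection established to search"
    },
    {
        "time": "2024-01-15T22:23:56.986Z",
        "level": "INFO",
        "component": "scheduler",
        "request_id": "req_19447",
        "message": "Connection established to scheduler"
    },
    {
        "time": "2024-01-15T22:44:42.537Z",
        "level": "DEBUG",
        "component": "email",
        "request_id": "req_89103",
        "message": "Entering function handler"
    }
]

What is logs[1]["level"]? "INFO"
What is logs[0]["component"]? "worker"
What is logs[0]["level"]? "CRITICAL"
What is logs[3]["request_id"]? "req_98246"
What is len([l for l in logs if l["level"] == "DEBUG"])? 1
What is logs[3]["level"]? "INFO"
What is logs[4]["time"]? "2024-01-15T22:23:56.986Z"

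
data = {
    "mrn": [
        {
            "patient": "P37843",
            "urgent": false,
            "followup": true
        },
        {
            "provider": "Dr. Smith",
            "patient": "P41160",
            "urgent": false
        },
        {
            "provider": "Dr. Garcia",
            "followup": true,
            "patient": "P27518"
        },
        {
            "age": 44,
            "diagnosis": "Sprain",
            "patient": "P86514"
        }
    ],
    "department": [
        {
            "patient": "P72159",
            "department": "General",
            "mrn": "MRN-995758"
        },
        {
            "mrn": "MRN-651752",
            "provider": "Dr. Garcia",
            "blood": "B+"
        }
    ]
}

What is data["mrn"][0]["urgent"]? False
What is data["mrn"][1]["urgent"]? False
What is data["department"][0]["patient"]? "P72159"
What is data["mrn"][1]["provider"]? "Dr. Smith"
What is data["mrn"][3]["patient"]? "P86514"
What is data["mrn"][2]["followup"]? True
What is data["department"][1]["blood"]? "B+"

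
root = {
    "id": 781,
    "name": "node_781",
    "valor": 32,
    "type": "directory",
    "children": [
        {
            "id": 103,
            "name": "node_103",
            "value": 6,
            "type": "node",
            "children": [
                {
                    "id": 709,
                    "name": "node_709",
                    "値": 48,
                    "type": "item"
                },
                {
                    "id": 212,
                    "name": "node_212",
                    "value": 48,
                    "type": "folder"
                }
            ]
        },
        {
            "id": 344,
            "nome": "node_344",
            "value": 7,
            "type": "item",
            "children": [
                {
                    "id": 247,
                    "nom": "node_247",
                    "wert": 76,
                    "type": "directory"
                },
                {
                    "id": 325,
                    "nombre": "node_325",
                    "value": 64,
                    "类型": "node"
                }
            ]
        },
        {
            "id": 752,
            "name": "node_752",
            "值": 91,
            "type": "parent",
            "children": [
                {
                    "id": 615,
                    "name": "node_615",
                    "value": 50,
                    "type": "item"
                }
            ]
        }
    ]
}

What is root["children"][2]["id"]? 752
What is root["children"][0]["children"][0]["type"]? "item"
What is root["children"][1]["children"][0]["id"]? 247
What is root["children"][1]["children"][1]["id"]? 325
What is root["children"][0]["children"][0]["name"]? "node_709"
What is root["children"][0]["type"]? "node"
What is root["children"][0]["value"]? 6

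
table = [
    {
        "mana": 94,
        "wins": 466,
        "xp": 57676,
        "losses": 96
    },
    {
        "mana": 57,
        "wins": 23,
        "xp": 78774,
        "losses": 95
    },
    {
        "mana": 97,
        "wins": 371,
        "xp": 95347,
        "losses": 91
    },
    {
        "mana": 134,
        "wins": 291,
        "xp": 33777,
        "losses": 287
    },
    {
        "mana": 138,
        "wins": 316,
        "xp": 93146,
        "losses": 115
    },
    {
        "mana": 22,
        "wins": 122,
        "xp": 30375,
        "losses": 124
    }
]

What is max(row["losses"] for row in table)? 287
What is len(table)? 6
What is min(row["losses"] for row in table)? 91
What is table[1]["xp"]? 78774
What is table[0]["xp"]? 57676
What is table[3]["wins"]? 291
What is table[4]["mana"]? 138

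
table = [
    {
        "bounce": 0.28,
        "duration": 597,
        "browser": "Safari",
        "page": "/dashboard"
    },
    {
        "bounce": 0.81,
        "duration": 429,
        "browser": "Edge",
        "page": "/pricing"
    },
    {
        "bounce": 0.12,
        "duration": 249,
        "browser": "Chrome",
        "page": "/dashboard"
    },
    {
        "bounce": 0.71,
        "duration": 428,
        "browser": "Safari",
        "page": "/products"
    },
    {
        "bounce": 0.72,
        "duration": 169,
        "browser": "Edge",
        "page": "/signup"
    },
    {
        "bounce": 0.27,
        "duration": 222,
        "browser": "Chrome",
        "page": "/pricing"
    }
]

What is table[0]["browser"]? "Safari"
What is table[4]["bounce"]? 0.72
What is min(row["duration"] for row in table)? 169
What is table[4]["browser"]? "Edge"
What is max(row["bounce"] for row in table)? 0.81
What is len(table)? 6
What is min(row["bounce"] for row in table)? 0.12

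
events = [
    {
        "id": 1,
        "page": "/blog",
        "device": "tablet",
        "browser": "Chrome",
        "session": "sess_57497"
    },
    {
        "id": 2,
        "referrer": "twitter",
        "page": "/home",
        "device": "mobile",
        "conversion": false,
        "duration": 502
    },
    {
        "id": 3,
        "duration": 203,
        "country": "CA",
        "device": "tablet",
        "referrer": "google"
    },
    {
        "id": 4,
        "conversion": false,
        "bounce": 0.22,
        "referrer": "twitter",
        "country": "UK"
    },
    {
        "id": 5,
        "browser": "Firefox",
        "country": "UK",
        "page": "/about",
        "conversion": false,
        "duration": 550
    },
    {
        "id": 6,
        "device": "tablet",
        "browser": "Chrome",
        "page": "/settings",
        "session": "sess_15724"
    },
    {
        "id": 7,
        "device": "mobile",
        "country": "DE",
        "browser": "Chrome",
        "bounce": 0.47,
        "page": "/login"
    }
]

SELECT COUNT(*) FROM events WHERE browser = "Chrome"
3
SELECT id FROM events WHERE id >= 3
[3, 4, 5, 6, 7]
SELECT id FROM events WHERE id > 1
[2, 3, 4, 5, 6, 7]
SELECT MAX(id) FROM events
7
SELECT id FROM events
[1, 2, 3, 4, 5, 6, 7]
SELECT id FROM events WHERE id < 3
[1, 2]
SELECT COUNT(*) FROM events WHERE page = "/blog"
1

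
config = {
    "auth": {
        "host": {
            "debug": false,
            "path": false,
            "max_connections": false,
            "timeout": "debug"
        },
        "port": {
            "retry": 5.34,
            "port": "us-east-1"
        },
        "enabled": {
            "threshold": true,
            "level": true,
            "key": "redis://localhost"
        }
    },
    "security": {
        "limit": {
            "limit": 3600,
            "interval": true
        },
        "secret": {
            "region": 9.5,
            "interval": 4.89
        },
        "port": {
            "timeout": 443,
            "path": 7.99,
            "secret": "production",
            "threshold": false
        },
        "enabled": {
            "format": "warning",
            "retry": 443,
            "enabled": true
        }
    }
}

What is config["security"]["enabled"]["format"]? "warning"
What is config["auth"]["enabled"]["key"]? "redis://localhost"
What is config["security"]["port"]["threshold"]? False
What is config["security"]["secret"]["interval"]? 4.89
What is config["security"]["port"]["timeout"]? 443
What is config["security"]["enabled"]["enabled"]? True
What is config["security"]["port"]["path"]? 7.99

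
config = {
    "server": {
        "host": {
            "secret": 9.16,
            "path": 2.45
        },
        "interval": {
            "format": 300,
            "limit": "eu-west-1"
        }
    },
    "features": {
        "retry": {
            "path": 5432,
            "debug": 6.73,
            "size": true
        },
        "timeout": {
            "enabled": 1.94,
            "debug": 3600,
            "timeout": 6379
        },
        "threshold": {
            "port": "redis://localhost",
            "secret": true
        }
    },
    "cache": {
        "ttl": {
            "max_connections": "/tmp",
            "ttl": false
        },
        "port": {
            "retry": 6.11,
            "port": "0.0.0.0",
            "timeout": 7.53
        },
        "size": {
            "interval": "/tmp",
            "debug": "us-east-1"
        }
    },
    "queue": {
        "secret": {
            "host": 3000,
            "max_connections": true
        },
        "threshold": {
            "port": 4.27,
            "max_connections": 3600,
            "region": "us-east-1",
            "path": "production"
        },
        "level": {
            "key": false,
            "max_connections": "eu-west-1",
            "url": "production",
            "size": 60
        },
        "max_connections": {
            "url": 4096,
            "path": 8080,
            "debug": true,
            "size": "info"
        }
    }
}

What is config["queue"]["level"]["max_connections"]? "eu-west-1"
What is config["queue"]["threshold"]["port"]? 4.27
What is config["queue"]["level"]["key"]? False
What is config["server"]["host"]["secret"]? 9.16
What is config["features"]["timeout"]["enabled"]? 1.94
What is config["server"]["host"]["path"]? 2.45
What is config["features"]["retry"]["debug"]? 6.73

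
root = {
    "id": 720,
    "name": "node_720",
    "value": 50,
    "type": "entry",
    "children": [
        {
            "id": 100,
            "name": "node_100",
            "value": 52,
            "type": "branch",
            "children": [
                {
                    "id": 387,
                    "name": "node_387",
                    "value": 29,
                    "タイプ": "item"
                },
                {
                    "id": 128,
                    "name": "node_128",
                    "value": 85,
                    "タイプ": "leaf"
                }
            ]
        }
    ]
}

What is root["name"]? "node_720"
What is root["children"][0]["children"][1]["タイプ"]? "leaf"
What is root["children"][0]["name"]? "node_100"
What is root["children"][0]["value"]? 52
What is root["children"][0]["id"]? 100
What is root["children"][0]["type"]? "branch"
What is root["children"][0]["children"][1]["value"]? 85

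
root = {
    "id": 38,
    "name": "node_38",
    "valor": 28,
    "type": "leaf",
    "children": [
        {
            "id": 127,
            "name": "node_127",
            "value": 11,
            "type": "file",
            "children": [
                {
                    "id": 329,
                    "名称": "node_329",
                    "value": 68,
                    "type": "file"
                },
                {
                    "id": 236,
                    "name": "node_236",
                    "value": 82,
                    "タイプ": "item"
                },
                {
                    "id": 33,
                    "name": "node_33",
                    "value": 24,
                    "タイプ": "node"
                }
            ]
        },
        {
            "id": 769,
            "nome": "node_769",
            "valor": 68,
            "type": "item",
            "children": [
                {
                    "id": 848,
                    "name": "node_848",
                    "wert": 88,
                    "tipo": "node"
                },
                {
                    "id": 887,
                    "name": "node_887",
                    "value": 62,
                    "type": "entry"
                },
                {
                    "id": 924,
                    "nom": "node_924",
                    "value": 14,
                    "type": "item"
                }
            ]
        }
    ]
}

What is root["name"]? "node_38"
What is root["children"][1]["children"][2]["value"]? 14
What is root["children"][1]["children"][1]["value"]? 62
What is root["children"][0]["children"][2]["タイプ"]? "node"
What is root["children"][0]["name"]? "node_127"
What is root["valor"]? 28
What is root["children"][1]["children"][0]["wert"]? 88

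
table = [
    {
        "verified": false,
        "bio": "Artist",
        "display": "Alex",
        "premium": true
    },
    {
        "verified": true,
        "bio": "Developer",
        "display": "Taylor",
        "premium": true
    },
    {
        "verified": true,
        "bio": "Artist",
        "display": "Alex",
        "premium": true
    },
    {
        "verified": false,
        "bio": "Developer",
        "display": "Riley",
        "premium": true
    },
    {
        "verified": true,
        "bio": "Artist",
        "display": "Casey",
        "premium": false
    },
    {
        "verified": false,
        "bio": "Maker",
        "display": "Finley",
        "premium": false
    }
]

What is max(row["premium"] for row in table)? True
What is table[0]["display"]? "Alex"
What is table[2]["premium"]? True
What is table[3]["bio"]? "Developer"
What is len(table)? 6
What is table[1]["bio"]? "Developer"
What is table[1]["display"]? "Taylor"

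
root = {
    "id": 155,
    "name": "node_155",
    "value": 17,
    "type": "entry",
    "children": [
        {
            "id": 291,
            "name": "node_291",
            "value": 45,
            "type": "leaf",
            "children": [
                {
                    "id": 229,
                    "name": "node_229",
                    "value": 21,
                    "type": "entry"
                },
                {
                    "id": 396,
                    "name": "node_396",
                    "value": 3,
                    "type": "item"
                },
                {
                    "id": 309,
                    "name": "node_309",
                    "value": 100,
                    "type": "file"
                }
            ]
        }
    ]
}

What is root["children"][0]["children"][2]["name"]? "node_309"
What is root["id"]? 155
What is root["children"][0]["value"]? 45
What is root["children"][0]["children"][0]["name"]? "node_229"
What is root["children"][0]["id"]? 291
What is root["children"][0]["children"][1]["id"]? 396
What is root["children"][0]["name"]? "node_291"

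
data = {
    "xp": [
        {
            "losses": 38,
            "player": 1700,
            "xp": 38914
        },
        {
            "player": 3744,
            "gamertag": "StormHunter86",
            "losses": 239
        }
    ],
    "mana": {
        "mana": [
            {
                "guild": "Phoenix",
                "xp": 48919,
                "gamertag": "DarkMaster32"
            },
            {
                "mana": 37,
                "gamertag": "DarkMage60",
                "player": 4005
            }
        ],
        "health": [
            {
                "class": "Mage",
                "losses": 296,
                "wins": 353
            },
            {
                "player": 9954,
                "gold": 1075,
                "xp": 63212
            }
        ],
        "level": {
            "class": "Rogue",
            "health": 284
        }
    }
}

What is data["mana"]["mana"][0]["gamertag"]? "DarkMaster32"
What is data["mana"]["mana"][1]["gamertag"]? "DarkMage60"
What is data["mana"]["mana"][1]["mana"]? 37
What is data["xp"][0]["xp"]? 38914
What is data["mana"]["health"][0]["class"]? "Mage"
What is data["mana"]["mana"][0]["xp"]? 48919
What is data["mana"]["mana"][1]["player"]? 4005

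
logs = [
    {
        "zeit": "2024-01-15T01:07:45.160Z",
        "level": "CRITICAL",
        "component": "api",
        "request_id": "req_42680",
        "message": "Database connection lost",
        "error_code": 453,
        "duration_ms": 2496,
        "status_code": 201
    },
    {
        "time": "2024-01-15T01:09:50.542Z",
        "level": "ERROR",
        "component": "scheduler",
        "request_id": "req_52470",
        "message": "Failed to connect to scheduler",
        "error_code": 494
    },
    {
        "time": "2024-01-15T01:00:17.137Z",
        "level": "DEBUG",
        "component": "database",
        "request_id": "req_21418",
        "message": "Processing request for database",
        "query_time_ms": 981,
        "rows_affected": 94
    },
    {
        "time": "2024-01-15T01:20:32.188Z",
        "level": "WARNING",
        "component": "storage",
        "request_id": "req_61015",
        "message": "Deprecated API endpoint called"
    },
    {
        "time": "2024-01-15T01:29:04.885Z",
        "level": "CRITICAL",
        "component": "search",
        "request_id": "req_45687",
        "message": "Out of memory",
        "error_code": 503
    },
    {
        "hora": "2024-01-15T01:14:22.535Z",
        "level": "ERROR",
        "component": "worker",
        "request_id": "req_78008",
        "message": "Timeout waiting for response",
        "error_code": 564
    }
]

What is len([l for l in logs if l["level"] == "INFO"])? 0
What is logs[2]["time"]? "2024-01-15T01:00:17.137Z"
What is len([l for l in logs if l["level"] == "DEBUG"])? 1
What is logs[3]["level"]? "WARNING"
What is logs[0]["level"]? "CRITICAL"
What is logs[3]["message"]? "Deprecated API endpoint called"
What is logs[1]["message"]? "Failed to connect to scheduler"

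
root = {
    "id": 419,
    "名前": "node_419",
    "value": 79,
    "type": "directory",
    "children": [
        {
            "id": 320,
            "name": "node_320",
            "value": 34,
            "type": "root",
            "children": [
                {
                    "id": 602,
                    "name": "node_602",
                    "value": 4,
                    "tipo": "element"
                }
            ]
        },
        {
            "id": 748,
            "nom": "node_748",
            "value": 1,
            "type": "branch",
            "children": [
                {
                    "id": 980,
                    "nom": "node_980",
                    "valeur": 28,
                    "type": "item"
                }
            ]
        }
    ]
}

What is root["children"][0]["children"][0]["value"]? 4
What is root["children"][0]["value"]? 34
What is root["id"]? 419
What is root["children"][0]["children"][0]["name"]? "node_602"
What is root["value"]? 79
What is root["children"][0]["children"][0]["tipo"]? "element"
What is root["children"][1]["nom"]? "node_748"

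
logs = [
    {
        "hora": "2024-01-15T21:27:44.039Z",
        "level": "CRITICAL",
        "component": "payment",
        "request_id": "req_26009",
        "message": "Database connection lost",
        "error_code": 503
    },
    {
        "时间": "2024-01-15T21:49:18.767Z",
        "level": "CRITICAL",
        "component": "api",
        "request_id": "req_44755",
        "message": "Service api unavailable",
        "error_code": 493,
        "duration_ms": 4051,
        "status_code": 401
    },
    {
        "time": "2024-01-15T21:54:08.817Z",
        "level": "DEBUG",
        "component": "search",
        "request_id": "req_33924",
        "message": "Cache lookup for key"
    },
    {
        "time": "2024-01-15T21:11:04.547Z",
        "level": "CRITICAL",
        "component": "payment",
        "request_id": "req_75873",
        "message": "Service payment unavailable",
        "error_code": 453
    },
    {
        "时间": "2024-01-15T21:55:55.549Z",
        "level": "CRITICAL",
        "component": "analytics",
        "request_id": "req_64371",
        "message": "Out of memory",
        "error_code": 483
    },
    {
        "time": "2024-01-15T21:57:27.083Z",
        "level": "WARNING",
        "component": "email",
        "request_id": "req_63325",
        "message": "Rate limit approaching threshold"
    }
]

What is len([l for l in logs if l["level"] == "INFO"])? 0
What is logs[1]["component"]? "api"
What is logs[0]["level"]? "CRITICAL"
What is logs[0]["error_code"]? 503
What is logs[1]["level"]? "CRITICAL"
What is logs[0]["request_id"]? "req_26009"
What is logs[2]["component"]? "search"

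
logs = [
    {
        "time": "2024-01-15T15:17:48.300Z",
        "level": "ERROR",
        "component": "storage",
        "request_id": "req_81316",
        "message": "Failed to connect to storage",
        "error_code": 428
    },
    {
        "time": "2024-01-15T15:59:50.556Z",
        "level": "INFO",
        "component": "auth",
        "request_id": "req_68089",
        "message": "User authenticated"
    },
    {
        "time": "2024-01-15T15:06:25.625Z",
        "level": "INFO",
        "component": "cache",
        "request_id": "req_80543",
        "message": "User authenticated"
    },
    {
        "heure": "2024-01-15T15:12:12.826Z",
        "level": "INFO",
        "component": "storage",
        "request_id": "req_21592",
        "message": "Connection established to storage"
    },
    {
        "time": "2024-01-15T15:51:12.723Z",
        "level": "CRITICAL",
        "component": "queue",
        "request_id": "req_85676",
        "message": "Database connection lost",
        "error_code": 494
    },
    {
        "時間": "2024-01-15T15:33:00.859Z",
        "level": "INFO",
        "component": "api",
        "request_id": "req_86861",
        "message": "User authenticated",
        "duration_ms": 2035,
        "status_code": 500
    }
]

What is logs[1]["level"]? "INFO"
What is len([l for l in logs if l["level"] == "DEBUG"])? 0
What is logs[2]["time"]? "2024-01-15T15:06:25.625Z"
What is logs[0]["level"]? "ERROR"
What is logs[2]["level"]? "INFO"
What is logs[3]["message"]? "Connection established to storage"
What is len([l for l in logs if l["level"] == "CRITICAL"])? 1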